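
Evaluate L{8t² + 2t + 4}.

L{8t² + 2t + 4} = 8·2/s³ + 2/s² + 4/s = 16/s³ + 2/s² + 4/s

Final answer: 16/s³ + 2/s² + 4/s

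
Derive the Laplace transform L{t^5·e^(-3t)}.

L{t^n·e^(at)} = n!/(s-a)^(n+1), so L{t^5·e^(-3t)} = 120/(s+3)^6

Final answer: 120/(s+3)^6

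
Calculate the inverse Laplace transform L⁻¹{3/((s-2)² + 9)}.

Using frequency shift, L⁻¹{3/((s-2)² + 9)} = e^(2t)·sin(3t)

Final answer: e^(2t)·sin(3t)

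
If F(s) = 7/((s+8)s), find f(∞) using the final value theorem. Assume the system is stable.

f(∞) = lim_{s→0} sF(s) = lim_{s→0} 7/(s+8) = 7/8

Final answer: 7/8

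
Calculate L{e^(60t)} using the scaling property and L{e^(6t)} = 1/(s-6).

Using L{f(at)} = (1/a)F(s/a) with a=10 and f(t) = e^(6t): L{e^(60t)} = (1/10) · 1/((s/10)-6) = (1/10) · 10/(s-60) = 1/(s-60)

Final answer: 1/(s-60)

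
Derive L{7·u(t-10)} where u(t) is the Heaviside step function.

L{u(t-a)} = e^(-as)/s. Here a=10, so L{u(t-10)} = e^(-10s)/s, and L{7·u(t-10)} = 7·e^(-10s)/s

Final answer: 7·e^(-10s)/s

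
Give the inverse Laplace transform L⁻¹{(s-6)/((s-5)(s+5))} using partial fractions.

Using partial fractions, f(t) = (-e^(5t) + 11e^(-5t))/10

Final answer: (-e^(5t) + 11e^(-5t))/10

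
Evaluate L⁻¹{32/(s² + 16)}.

This is the form c·a/(s² + a²) with a = 4, c = 8. L⁻¹ = 8·sin(4t)

Final answer: 8·sin(4t)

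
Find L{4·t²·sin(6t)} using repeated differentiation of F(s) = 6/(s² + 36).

F(s) = 6/(s² + 36). F'(s) = -12s/(s² + 36)². F''(s) = -12(36 - 3s²)/(s² + 36)³ = (36s² - 432)/(s² + 36)³. So L{t²·sin(6t)} = (-1)² F''(s) = (36s² - 432)/(s² + 36)³. Then L{4·t²·sin(6t)} = 4·(36s² - 432)/(s² + 36)³ = (144s² - 1728)/(s² + 36)³

Final answer: (144s² - 1728)/(s² + 36)³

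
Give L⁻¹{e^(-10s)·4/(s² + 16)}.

L⁻¹{4/(s² + 16)} = sin(4t). By the time shift theorem, L⁻¹{e^(-as)F(s)} = u(t-a)f(t-a) with a=10, so L⁻¹{e^(-10s)·4/(s² + 16)} = u(t-10)·sin(4(t-10))

Final answer: u(t-10)·sin(4(t-10))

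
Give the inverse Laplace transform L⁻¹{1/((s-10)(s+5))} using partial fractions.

Decompose: A/(s-10) + B/(s+5). A = 1/15, B = -1/15. f(t) = (e^(10t) - e^(-5t))/15

Final answer: (e^(10t) - e^(-5t))/15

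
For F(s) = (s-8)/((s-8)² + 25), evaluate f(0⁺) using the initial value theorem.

f(0⁺) = lim_{s→∞} sF(s) = lim_{s→∞} s(s-8)/((s-8)² + 25) = 1

Final answer: 1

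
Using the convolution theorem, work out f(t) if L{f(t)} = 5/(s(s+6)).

5/(s(s+6)) = (5/s)·(1/(s+6)) = L{5}·L{e^(-6t)}. By convolution, f(t) = 5*e^(-6t) = ∫₀ᵗ 5·e^(-6τ) dτ = 5·(1 - e^(-6t))/6

Final answer: 5·(1 - e^(-6t))/6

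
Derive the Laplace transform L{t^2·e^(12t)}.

L{t^n·e^(at)} = n!/(s-a)^(n+1), so L{t^2·e^(12t)} = 2/(s-12)^3

Final answer: 2/(s-12)^3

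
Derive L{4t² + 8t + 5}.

L{4t² + 8t + 5} = 4·2/s³ + 8/s² + 5/s = 8/s³ + 8/s² + 5/s

Final answer: 8/s³ + 8/s² + 5/s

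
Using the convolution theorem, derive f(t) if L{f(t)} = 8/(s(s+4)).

8/(s(s+4)) = (8/s)·(1/(s+4)) = L{8}·L{e^(-4t)}. By convolution, f(t) = 8*e^(-4t) = ∫₀ᵗ 8·e^(-4τ) dτ = 8·(1 - e^(-4t))/4

Final answer: 8·(1 - e^(-4t))/4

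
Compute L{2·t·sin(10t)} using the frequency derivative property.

L{sin(10t)} = 10/(s² + 100). By L{t·f(t)} = -F'(s): -d/ds[10/(s² + 100)] = -(10)·(-2s)/(s² + 100)² = 20s/(s² + 100)². Then L{2·t·sin(10t)} = 2·20s/(s² + 100)² = 40s/(s² + 100)²

Final answer: 40s/(s² + 100)²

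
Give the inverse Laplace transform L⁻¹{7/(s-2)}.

L⁻¹{1/(s-a)} = e^(at), so L⁻¹{1/(s-2)} = e^(2t), and L⁻¹{7/(s-2)} = 7·e^(2t)

Final answer: 7·e^(2t)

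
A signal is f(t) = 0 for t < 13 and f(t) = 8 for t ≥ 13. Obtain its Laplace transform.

f(t) = 8·u(t-13). L{u(t-13)} = e^(-13s)/s, so L{f(t)} = 8·e^(-13s)/s

Final answer: 8·e^(-13s)/s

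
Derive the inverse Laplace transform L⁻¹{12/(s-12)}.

L⁻¹{1/(s-a)} = e^(at), so L⁻¹{1/(s-12)} = e^(12t), and L⁻¹{12/(s-12)} = 12·e^(12t)

Final answer: 12·e^(12t)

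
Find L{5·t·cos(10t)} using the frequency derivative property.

L{cos(10t)} = s/(s² + 100). Derivative: d/ds[s/(s² + 100)] = [(s² + 100) - s·2s]/(s² + 100)² = (100 - s²)/(s² + 100)². So L{t·cos(10t)} = -F'(s) = (s² - 100)/(s² + 100)². Then L{5·t·cos(10t)} = 5·(s² - 100)/(s² + 100)²

Final answer: 5·(s² - 100)/(s² + 100)²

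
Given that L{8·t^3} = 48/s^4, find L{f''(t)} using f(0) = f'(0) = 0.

L{f''(t)} = s²F(s) - sf(0) - f'(0) = s²·48/s^4 - 0 - 0 = 48/s^2

Final answer: 48/s^2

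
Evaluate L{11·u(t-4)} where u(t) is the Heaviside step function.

L{u(t-a)} = e^(-as)/s. Here a=4, so L{u(t-4)} = e^(-4s)/s, and L{11·u(t-4)} = 11·e^(-4s)/s

Final answer: 11·e^(-4s)/s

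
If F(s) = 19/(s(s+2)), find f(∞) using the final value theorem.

f(∞) = lim_{s→0} s·19/(s(s+2)) = lim_{s→0} 19/(s+2) = 19/2 = 19/2

Final answer: 19/2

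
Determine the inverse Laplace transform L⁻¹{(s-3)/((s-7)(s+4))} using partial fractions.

Using partial fractions, f(t) = (4e^(7t) + 7e^(-4t))/11

Final answer: (4e^(7t) + 7e^(-4t))/11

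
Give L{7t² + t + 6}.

L{7t² + t + 6} = 7·2/s³ + 1/s² + 6/s = 14/s³ + 1/s² + 6/s

Final answer: 14/s³ + 1/s² + 6/s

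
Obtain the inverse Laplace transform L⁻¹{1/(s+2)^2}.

L⁻¹{n!/(s-a)^(n+1)} = t^n·e^(at), so L⁻¹{1/(s+2)^2} = t·e^(-2t)

Final answer: t·e^(-2t)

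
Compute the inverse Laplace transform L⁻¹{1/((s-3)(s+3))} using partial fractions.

Decompose: A/(s-3) + B/(s+3). A = 1/6, B = -1/6. f(t) = (e^(3t) - e^(-3t))/6

Final answer: (e^(3t) - e^(-3t))/6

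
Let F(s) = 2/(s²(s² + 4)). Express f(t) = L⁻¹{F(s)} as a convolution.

2/(s²(s² + 4)) = (1/s²)·(2/(s² + 4)) = L{t}·L{sin(2t)}. So f(t) = t*(sin(2t)) = ∫₀ᵗ τ·sin(2(t-τ)) dτ

Final answer: ∫₀ᵗ τ·sin(2(t-τ)) dτ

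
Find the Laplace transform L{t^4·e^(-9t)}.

L{t^n·e^(at)} = n!/(s-a)^(n+1), so L{t^4·e^(-9t)} = 24/(s+9)^5

Final answer: 24/(s+9)^5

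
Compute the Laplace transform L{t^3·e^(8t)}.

L{t^n·e^(at)} = n!/(s-a)^(n+1), so L{t^3·e^(8t)} = 6/(s-8)^4

Final answer: 6/(s-8)^4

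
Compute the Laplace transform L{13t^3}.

L{13t^3} = 13 · L{t^3} = 13 · 6/s^4 = 78/s^4

Final answer: 78/s^4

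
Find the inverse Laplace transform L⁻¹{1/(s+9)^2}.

L⁻¹{n!/(s-a)^(n+1)} = t^n·e^(at) with n=1, a=-9. So L⁻¹{1/(s+9)^2} = t·e^(-9t)

Final answer: t·e^(-9t)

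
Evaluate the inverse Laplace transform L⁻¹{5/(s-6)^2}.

L⁻¹{n!/(s-a)^(n+1)} = t^n·e^(at) with n=1, a=6. So L⁻¹{1/(s-6)^2} = t·e^(6t), and L⁻¹{5/(s-6)^2} = (5/1)·t·e^(6t) = 5·t·e^(6t)

Final answer: 5·t·e^(6t)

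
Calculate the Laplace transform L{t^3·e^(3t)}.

L{t^n·e^(at)} = n!/(s-a)^(n+1), so L{t^3·e^(3t)} = 6/(s-3)^4

Final answer: 6/(s-3)^4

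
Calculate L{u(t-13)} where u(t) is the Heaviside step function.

L{u(t-a)} = e^(-as)/s. Here a=13, so L{u(t-13)} = e^(-13s)/s

Final answer: e^(-13s)/s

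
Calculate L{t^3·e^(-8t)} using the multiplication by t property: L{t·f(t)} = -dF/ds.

Using L{t^n·e^(at)} = n!/(s-a)^(n+1), L{t^3·e^(-8t)} = 6/(s+8)^4

Final answer: 6/(s+8)^4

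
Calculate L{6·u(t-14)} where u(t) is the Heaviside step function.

L{u(t-a)} = e^(-as)/s. Here a=14, so L{u(t-14)} = e^(-14s)/s, and L{6·u(t-14)} = 6·e^(-14s)/s

Final answer: 6·e^(-14s)/s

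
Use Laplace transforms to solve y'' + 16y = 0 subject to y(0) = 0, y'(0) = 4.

L{y''} + 16L{y} = 0. s²Y - 0 - 4 + 16Y = 0. Y(s² + 16) = 4. Y = (4)/(s² + 16). Inverting: y(t) = sin(4t)

Final answer: y(t) = sin(4t)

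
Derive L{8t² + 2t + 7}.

L{8t² + 2t + 7} = 8·2/s³ + 2/s² + 7/s = 16/s³ + 2/s² + 7/s

Final answer: 16/s³ + 2/s² + 7/s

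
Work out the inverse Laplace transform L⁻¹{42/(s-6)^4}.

L⁻¹{n!/(s-a)^(n+1)} = t^n·e^(at) with n=3, a=6. So L⁻¹{6/(s-6)^4} = t^3·e^(6t), and L⁻¹{42/(s-6)^4} = (42/6)·t^3·e^(6t) = 7·t^3·e^(6t)

Final answer: 7·t^3·e^(6t)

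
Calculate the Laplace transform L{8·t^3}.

L{t^n} = n!/s^(n+1), so L{t^3} = 6/s^4. Then L{8·t^3} = 8·6/s^4 = 48/s^4

Final answer: 48/s^4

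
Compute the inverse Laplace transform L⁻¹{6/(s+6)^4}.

L⁻¹{n!/(s-a)^(n+1)} = t^n·e^(at), so L⁻¹{6/(s+6)^4} = t^3·e^(-6t)

Final answer: t^3·e^(-6t)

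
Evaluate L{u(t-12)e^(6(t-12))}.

u(t-a)f(t-a) with f(t)=e^(6t). L{e^(6t)} = 1/(s-6). By time shift: e^(-12s)/(s-6)

Final answer: e^(-12s)/(s-6)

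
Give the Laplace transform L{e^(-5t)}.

L{e^(at)} = 1/(s-a), so L{e^(-5t)} = 1/(s+5)

Final answer: 1/(s+5)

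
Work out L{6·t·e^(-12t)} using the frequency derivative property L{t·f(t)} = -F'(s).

L{e^(-12t)} = 1/(s+12). By frequency derivative: L{t·e^(-12t)} = -d/ds[1/(s+12)] = -(-1)/(s+12)² = 1/(s+12)². Then L{6·t·e^(-12t)} = 6·1/(s+12)² = 6/(s+12)²

Final answer: 6/(s+12)²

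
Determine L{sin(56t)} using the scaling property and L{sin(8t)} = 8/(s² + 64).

Using L{f(at)} = (1/a)F(s/a) with a=7: L{sin(56t)} = (1/7) · 8/((s/7)² + 64) = (1/7) · 8·49/(s² + 3136) = 56/(s² + 3136)

Final answer: 56/(s² + 3136)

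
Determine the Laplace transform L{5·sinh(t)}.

L{sinh(ωt)} = ω/(s² - ω²), so L{sinh(t)} = 1/(s² - 1). Then L{5·sinh(t)} = 5·1/(s² - 1) = 5/(s² - 1)

Final answer: 5/(s² - 1)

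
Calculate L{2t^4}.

L{t^n} = n!/s^(n+1). So L{2t^4} = 2·4!/s^5 = 48/s^5

Final answer: 48/s^5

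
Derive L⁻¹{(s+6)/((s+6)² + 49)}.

Using frequency shift: L⁻¹{(s-a)/((s-a)² + b²)} = e^(at)cos(bt). Here a=-6, b=7

Final answer: e^(-6t)·cos(7t)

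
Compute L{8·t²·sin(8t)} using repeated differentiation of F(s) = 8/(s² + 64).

F(s) = 8/(s² + 64). F'(s) = -16s/(s² + 64)². F''(s) = -16(64 - 3s²)/(s² + 64)³ = (48s² - 1024)/(s² + 64)³. So L{t²·sin(8t)} = (-1)² F''(s) = (48s² - 1024)/(s² + 64)³. Then L{8·t²·sin(8t)} = 8·(48s² - 1024)/(s² + 64)³ = (384s² - 8192)/(s² + 64)³

Final answer: (384s² - 8192)/(s² + 64)³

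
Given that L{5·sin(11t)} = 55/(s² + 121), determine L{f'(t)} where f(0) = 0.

L{f'(t)} = s·F(s) - f(0) = s·55/(s² + 121) - 0 = 55s/(s² + 121)

Final answer: 55s/(s² + 121)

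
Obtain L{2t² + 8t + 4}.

L{2t² + 8t + 4} = 2·2/s³ + 8/s² + 4/s = 4/s³ + 8/s² + 4/s

Final answer: 4/s³ + 8/s² + 4/s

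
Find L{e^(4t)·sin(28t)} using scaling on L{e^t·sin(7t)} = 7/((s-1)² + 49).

Scaling with a=4: L{e^(4t)·sin(28t)} = (1/4) · 7/((s/4-1)² + 49). Simplifying: 28/((s-4)² + 784)

Final answer: 28/((s-4)² + 784)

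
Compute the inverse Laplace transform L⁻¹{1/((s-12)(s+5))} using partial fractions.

Decompose: A/(s-12) + B/(s+5). A = 1/17, B = -1/17. f(t) = (e^(12t) - e^(-5t))/17

Final answer: (e^(12t) - e^(-5t))/17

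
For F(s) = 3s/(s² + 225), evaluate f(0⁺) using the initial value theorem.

f(0⁺) = lim_{s→∞} s·3s/(s² + 225) = lim_{s→∞} 3s²/(s² + 225) = 3

Final answer: 3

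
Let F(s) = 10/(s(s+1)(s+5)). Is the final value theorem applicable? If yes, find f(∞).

Poles of sF(s) = 10/((s+1)(s+5)) are at s = -1 and s = -5, both in the left half-plane. Theorem applies. f(∞) = lim_{s→0} sF(s) = 10/(1·5) = 2

Final answer: 2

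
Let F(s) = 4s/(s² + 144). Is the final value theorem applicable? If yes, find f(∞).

The final value theorem requires all poles of sF(s) in the left half-plane. sF(s) = 4s²/(s² + 144) has poles at s = ±12i (imaginary axis). Theorem does NOT apply (oscillatory system).

Final answer: Not applicable (oscillatory)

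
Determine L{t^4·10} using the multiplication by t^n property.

L{10} = 10/s. d^1/ds^1[1/s] = -1/s². d^2/ds^2[1/s] = 2/s^3. d^3/ds^3[1/s] = -6/s^4. d^4/ds^4[1/s] = 24/s^5. So L{t^4} = (-1)^{4}·24/s^5 = 24/s^5. Then L{t^4·10} = 10·24/s^5 = 240/s^5

Final answer: 240/s^5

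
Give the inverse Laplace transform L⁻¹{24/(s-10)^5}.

L⁻¹{n!/(s-a)^(n+1)} = t^n·e^(at) with n=4, a=10. So L⁻¹{24/(s-10)^5} = t^4·e^(10t)

Final answer: t^4·e^(10t)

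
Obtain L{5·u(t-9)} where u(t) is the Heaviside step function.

L{u(t-a)} = e^(-as)/s. Here a=9, so L{u(t-9)} = e^(-9s)/s, and L{5·u(t-9)} = 5·e^(-9s)/s

Final answer: 5·e^(-9s)/s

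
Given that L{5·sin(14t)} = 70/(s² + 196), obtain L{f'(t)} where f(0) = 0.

L{f'(t)} = s·F(s) - f(0) = s·70/(s² + 196) - 0 = 70s/(s² + 196)

Final answer: 70s/(s² + 196)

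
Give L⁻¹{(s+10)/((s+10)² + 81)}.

Using frequency shift: L⁻¹{(s-a)/((s-a)² + b²)} = e^(at)cos(bt). Here a=-10, b=9

Final answer: e^(-10t)·cos(9t)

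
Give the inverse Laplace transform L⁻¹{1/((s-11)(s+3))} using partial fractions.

Decompose: A/(s-11) + B/(s+3). A = 1/14, B = -1/14. f(t) = (e^(11t) - e^(-3t))/14

Final answer: (e^(11t) - e^(-3t))/14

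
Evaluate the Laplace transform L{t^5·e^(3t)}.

L{t^n·e^(at)} = n!/(s-a)^(n+1), so L{t^5·e^(3t)} = 120/(s-3)^6

Final answer: 120/(s-3)^6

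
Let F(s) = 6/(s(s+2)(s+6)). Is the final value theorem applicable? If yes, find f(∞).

Poles of sF(s) = 6/((s+2)(s+6)) are at s = -2 and s = -6, both in the left half-plane. Theorem applies. f(∞) = lim_{s→0} sF(s) = 6/(2·6) = 1/2

Final answer: 1/2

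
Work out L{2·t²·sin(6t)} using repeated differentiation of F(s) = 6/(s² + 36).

F(s) = 6/(s² + 36). F'(s) = -12s/(s² + 36)². F''(s) = -12(36 - 3s²)/(s² + 36)³ = (36s² - 432)/(s² + 36)³. So L{t²·sin(6t)} = (-1)² F''(s) = (36s² - 432)/(s² + 36)³. Then L{2·t²·sin(6t)} = 2·(36s² - 432)/(s² + 36)³ = (72s² - 864)/(s² + 36)³

Final answer: (72s² - 864)/(s² + 36)³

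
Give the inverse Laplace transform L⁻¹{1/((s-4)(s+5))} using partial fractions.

Decompose: A/(s-4) + B/(s+5). A = 1/9, B = -1/9. f(t) = (e^(4t) - e^(-5t))/9

Final answer: (e^(4t) - e^(-5t))/9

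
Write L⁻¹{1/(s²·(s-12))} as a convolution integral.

1/(s²·(s-12)) = (1/s^2)·(1/(s-12)) = L{t}·L{e^(12t)}. So f(t) = t*e^(12t) = ∫₀ᵗ τ·e^(12(t-τ)) dτ

Final answer: ∫₀ᵗ τ·e^(12(t-τ)) dτ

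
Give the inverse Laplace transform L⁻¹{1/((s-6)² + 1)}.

Using frequency shift, L⁻¹{1/((s-6)² + 1)} = e^(6t)·sin(t)

Final answer: e^(6t)·sin(t)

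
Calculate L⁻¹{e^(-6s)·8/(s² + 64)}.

L⁻¹{8/(s² + 64)} = sin(8t). By the time shift theorem, L⁻¹{e^(-as)F(s)} = u(t-a)f(t-a) with a=6, so L⁻¹{e^(-6s)·8/(s² + 64)} = u(t-6)·sin(8(t-6))

Final answer: u(t-6)·sin(8(t-6))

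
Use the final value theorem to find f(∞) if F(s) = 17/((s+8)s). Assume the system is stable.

f(∞) = lim_{s→0} sF(s) = lim_{s→0} 17/(s+8) = 17/8

Final answer: 17/8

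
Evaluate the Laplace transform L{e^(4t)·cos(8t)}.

L{e^(at)·cos(ωt)} = (s-a)/((s-a)² + ω²), so L{e^(4t)·cos(8t)} = (s-4)/((s-4)² + 64)

Final answer: (s-4)/((s-4)² + 64)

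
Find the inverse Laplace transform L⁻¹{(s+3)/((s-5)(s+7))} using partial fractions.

Using partial fractions, f(t) = (8e^(5t) + 4e^(-7t))/12

Final answer: (8e^(5t) + 4e^(-7t))/12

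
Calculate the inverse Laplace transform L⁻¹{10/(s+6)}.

L⁻¹{1/(s-a)} = e^(at), so L⁻¹{1/(s+6)} = e^(-6t), and L⁻¹{10/(s+6)} = 10·e^(-6t)

Final answer: 10·e^(-6t)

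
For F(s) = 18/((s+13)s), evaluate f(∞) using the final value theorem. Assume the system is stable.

f(∞) = lim_{s→0} sF(s) = lim_{s→0} 18/(s+13) = 18/13

Final answer: 18/13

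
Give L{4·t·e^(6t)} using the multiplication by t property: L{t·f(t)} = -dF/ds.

Using L{t^n·e^(at)} = n!/(s-a)^(n+1), L{t·e^(6t)} = 1/(s-6)^2, so L{4·t·e^(6t)} = 4·1/(s-6)^2 = 4/(s-6)^2

Final answer: 4/(s-6)^2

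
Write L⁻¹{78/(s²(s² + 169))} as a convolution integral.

78/(s²(s² + 169)) = (1/s²)·(78/(s² + 169)) = L{t}·L{6·sin(13t)}. So f(t) = t*(6·sin(13t)) = ∫₀ᵗ 6τ·sin(13(t-τ)) dτ

Final answer: ∫₀ᵗ 6τ·sin(13(t-τ)) dτ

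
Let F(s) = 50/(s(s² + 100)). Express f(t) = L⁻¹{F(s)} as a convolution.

50/(s(s² + 100)) = (1/s)·(50/(s² + 100)) = L{1}·L{5·sin(10t)}. So f(t) = 1*(5·sin(10t)) = ∫₀ᵗ 5·sin(10τ) dτ

Final answer: ∫₀ᵗ 5·sin(10τ) dτ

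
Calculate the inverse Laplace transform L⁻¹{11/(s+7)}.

L⁻¹{1/(s-a)} = e^(at), so L⁻¹{1/(s+7)} = e^(-7t), and L⁻¹{11/(s+7)} = 11·e^(-7t)

Final answer: 11·e^(-7t)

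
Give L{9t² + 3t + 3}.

L{9t² + 3t + 3} = 9·2/s³ + 3/s² + 3/s = 18/s³ + 3/s² + 3/s

Final answer: 18/s³ + 3/s² + 3/s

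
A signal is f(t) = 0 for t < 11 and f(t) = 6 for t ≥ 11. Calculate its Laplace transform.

f(t) = 6·u(t-11). L{u(t-11)} = e^(-11s)/s, so L{f(t)} = 6·e^(-11s)/s

Final answer: 6·e^(-11s)/s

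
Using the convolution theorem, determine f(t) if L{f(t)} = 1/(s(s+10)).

1/(s(s+10)) = (1/s)·(1/(s+10)) = L{1}·L{e^(-10t)}. By convolution, f(t) = 1*e^(-10t) = ∫₀ᵗ 1·e^(-10τ) dτ = (1 - e^(-10t))/10

Final answer: (1 - e^(-10t))/10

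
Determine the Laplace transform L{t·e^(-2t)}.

L{t^n·e^(at)} = n!/(s-a)^(n+1), so L{t·e^(-2t)} = 1/(s+2)^2

Final answer: 1/(s+2)^2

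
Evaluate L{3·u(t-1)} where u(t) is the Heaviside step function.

L{u(t-a)} = e^(-as)/s. Here a=1, so L{u(t-1)} = e^(-s)/s, and L{3·u(t-1)} = 3·e^(-s)/s

Final answer: 3·e^(-s)/s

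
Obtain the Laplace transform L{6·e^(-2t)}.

L{e^(at)} = 1/(s-a), so L{e^(-2t)} = 1/(s+2). Then L{6·e^(-2t)} = 6/(s+2)

Final answer: 6/(s+2)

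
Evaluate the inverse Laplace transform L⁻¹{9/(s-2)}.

L⁻¹{1/(s-a)} = e^(at), so L⁻¹{1/(s-2)} = e^(2t), and L⁻¹{9/(s-2)} = 9·e^(2t)

Final answer: 9·e^(2t)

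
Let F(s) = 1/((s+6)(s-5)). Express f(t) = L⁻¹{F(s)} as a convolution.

1/((s+6)(s-5)) = (1/(s+6))·(1/(s-5)) = L{e^(-6t)}·L{e^(5t)}. So f(t) = e^(-6t)*e^(5t) = ∫₀ᵗ e^(-6τ)·e^(5(t-τ)) dτ

Final answer: ∫₀ᵗ e^(-6τ)·e^(5(t-τ)) dτ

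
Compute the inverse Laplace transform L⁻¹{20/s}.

L⁻¹{c/s} = c, so L⁻¹{20/s} = 20

Final answer: 20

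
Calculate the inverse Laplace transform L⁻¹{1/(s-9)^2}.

L⁻¹{n!/(s-a)^(n+1)} = t^n·e^(at), so L⁻¹{1/(s-9)^2} = t·e^(9t)

Final answer: t·e^(9t)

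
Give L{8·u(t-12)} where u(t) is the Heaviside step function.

L{u(t-a)} = e^(-as)/s. Here a=12, so L{u(t-12)} = e^(-12s)/s, and L{8·u(t-12)} = 8·e^(-12s)/s

Final answer: 8·e^(-12s)/s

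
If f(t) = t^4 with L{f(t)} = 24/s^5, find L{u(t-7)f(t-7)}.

Time shift theorem: L{u(t-a)f(t-a)} = e^(-as)F(s). Here a=7, F(s) = 24/s^5, so L{u(t-7)f(t-7)} = e^(-7s)·24/s^5

Final answer: e^(-7s)·24/s^5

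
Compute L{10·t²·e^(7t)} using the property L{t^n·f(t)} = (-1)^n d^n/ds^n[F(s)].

L{e^(7t)} = 1/(s-7). d/ds[1/(s-7)] = -1/(s-7)². d²/ds²[1/(s-7)] = 2/(s-7)³. So L{t²·e^(7t)} = (-1)² · 2/(s-7)³ = 2/(s-7)³. Then L{10·t²·e^(7t)} = 10·2/(s-7)³ = 20/(s-7)³

Final answer: 20/(s-7)³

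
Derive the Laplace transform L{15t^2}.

L{15t^2} = 15 · L{t^2} = 15 · 2/s^3 = 30/s^3

Final answer: 30/s^3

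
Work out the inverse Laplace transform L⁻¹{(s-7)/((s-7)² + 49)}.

Using frequency shift, L⁻¹{(s-7)/((s-7)² + 49)} = e^(7t)·cos(7t)

Final answer: e^(7t)·cos(7t)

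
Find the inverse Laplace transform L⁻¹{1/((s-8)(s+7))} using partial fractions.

Decompose: A/(s-8) + B/(s+7). A = 1/15, B = -1/15. f(t) = (e^(8t) - e^(-7t))/15

Final answer: (e^(8t) - e^(-7t))/15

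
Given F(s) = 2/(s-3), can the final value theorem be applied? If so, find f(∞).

sF(s) = 2s/(s-3) has a pole at s = 3 in the right half-plane. Theorem does NOT apply (unstable system; f(t) = 2·e^(3t) grows without bound).

Final answer: Not applicable (unstable)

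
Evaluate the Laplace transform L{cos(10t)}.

L{cos(ωt)} = s/(s² + ω²), so L{cos(10t)} = s/(s² + 100)

Final answer: s/(s² + 100)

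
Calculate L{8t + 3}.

L{8t + 3} = 8·L{t} + 3·L{1} = 8/s² + 3/s

Final answer: 8/s² + 3/s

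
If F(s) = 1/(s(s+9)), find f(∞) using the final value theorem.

f(∞) = lim_{s→0} s·1/(s(s+9)) = lim_{s→0} 1/(s+9) = 1/9 = 1/9

Final answer: 1/9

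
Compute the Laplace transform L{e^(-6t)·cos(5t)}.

L{e^(at)·cos(ωt)} = (s-a)/((s-a)² + ω²), so L{e^(-6t)·cos(5t)} = (s+6)/((s+6)² + 25)

Final answer: (s+6)/((s+6)² + 25)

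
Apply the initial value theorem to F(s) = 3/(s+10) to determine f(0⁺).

f(0⁺) = lim_{s→∞} s·3/(s+10) = lim_{s→∞} 3s/(s+10) = 3

Final answer: 3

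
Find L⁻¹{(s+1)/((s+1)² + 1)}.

Using frequency shift: L⁻¹{(s-a)/((s-a)² + b²)} = e^(at)cos(bt). Here a=-1, b=1

Final answer: e^(-t)·cos(t)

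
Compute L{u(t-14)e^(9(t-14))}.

u(t-a)f(t-a) with f(t)=e^(9t). L{e^(9t)} = 1/(s-9). By time shift: e^(-14s)/(s-9)

Final answer: e^(-14s)/(s-9)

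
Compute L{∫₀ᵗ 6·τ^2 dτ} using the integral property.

L{∫₀ᵗ f(τ)dτ} = F(s)/s with f(t) = 6t^2. F(s) = 12/s^3, so L{∫₀ᵗ 6·τ^2 dτ} = (12/s^3)/s = 12/s^4. (Check: ∫₀ᵗ 6·τ^2 dτ = 6t^3/3.)

Final answer: 12/s^4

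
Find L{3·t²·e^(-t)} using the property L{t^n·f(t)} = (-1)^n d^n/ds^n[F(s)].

L{e^(-t)} = 1/(s+1). d/ds[1/(s+1)] = -1/(s+1)². d²/ds²[1/(s+1)] = 2/(s+1)³. So L{t²·e^(-t)} = (-1)² · 2/(s+1)³ = 2/(s+1)³. Then L{3·t²·e^(-t)} = 3·2/(s+1)³ = 6/(s+1)³

Final answer: 6/(s+1)³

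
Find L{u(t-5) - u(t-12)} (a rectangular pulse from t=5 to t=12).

L{u(t-a)} = e^(-as)/s. L{u(t-5) - u(t-12)} = (e^(-5s) - e^(-12s))/s

Final answer: (e^(-5s) - e^(-12s))/s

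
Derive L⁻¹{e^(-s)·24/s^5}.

L⁻¹{24/s^5} = t^4. By the time shift theorem, L⁻¹{e^(-as)F(s)} = u(t-a)f(t-a) with a=1, so L⁻¹{e^(-s)·24/s^5} = u(t-1)·(t-1)^4

Final answer: u(t-1)·(t-1)^4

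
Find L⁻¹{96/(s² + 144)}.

This is the form c·a/(s² + a²) with a = 12, c = 8. L⁻¹ = 8·sin(12t)

Final answer: 8·sin(12t)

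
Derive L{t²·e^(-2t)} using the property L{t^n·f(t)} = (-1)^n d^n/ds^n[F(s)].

L{e^(-2t)} = 1/(s+2). d/ds[1/(s+2)] = -1/(s+2)². d²/ds²[1/(s+2)] = 2/(s+2)³. So L{t²·e^(-2t)} = (-1)² · 2/(s+2)³ = 2/(s+2)³

Final answer: 2/(s+2)³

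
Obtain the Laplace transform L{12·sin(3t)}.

L{sin(ωt)} = ω/(s² + ω²), so L{sin(3t)} = 3/(s² + 9). Then L{12·sin(3t)} = 12·3/(s² + 9) = 36/(s² + 9)

Final answer: 36/(s² + 9)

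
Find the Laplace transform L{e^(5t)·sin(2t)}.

L{e^(at)·sin(ωt)} = ω/((s-a)² + ω²), so L{e^(5t)·sin(2t)} = 2/((s-5)² + 4)

Final answer: 2/((s-5)² + 4)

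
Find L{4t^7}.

L{t^n} = n!/s^(n+1). So L{4t^7} = 4·7!/s^8 = 20160/s^8

Final answer: 20160/s^8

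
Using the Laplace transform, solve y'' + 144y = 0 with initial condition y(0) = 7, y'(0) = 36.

L{y''} + 144L{y} = 0. s²Y - 7s - 36 + 144Y = 0. Y(s² + 144) = 7s + 36. Y = (7s + 36)/(s² + 144). Inverting: y(t) = 7cos(12t) + 3sin(12t)

Final answer: y(t) = 7cos(12t) + 3sin(12t)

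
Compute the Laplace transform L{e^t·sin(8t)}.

L{e^(at)·sin(ωt)} = ω/((s-a)² + ω²), so L{e^t·sin(8t)} = 8/((s-1)² + 64)

Final answer: 8/((s-1)² + 64)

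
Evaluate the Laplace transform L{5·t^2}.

L{t^n} = n!/s^(n+1), so L{t^2} = 2/s^3. Then L{5·t^2} = 5·2/s^3 = 10/s^3

Final answer: 10/s^3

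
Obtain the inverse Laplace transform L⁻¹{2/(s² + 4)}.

L⁻¹{2/(s² + 4)} = sin(2t)

Final answer: sin(2t)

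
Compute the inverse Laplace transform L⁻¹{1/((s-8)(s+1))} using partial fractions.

Decompose: A/(s-8) + B/(s+1). A = 1/9, B = -1/9. f(t) = (e^(8t) - e^(-t))/9

Final answer: (e^(8t) - e^(-t))/9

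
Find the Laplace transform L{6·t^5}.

L{t^n} = n!/s^(n+1), so L{t^5} = 120/s^6. Then L{6·t^5} = 6·120/s^6 = 720/s^6

Final answer: 720/s^6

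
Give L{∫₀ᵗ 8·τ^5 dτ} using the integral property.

L{∫₀ᵗ f(τ)dτ} = F(s)/s with f(t) = 8t^5. F(s) = 960/s^6, so L{∫₀ᵗ 8·τ^5 dτ} = (960/s^6)/s = 960/s^7. (Check: ∫₀ᵗ 8·τ^5 dτ = 8t^6/6.)

Final answer: 960/s^7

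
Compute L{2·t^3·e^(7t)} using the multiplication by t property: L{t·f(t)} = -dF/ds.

Using L{t^n·e^(at)} = n!/(s-a)^(n+1), L{t^3·e^(7t)} = 6/(s-7)^4, so L{2·t^3·e^(7t)} = 2·6/(s-7)^4 = 12/(s-7)^4

Final answer: 12/(s-7)^4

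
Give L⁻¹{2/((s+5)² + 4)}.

Form: b/((s-a)² + b²) → e^(at)sin(bt). With a=-5, b=2

Final answer: e^(-5t)·sin(2t)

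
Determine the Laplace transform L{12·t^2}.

L{t^n} = n!/s^(n+1), so L{t^2} = 2/s^3. Then L{12·t^2} = 12·2/s^3 = 24/s^3

Final answer: 24/s^3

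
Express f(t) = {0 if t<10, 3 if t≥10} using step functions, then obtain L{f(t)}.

f(t) = 3·u(t-10). L{u(t-10)} = e^(-10s)/s, so L{f(t)} = 3·e^(-10s)/s

Final answer: 3·e^(-10s)/s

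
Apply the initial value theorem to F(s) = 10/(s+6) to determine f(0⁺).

f(0⁺) = lim_{s→∞} s·10/(s+6) = lim_{s→∞} 10s/(s+6) = 10

Final answer: 10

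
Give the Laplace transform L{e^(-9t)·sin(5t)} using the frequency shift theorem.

Frequency shift: L{e^(at)f(t)} = F(s-a). L{e^(-9t)·sin(5t)} = 5/((s+9)² + 25)

Final answer: 5/((s+9)² + 25)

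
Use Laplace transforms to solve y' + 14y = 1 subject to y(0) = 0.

sY + 14Y = 1/s. Y = 1/(s(s+14)). Partial fractions: Y = 1/14/s - 1/14/(s+14)

Final answer: y(t) = 1/14(1 - e^(-14t))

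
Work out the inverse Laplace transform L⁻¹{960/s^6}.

L⁻¹{n!/s^(n+1)} = t^n with n=5. So L⁻¹{120/s^6} = t^5, and L⁻¹{960/s^6} = (960/120)·t^5 = 8·t^5

Final answer: 8·t^5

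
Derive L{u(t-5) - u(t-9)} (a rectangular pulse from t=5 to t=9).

L{u(t-a)} = e^(-as)/s. L{u(t-5) - u(t-9)} = (e^(-5s) - e^(-9s))/s

Final answer: (e^(-5s) - e^(-9s))/s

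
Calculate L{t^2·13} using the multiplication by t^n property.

L{13} = 13/s. d^1/ds^1[1/s] = -1/s². d^2/ds^2[1/s] = 2/s^3. So L{t^2} = (-1)^{2}·2/s^3 = 2/s^3. Then L{t^2·13} = 13·2/s^3 = 26/s^3

Final answer: 26/s^3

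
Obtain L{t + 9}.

L{t + 9} = L{t} + 9·L{1} = 1/s² + 9/s

Final answer: 1/s² + 9/s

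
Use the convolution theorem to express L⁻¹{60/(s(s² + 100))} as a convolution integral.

60/(s(s² + 100)) = (1/s)·(60/(s² + 100)) = L{1}·L{6·sin(10t)}. So f(t) = 1*(6·sin(10t)) = ∫₀ᵗ 6·sin(10τ) dτ

Final answer: ∫₀ᵗ 6·sin(10τ) dτ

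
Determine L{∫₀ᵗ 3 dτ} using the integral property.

L{∫₀ᵗ f(τ)dτ} = F(s)/s with f(t) = 3. F(s) = 3/s, so L{∫₀ᵗ 3 dτ} = (3/s)/s = 3/s². (Check: ∫₀ᵗ 3 dτ = 3t.)

Final answer: 3/s²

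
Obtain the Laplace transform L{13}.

L{13} = 13 · L{1} = 13/s

Final answer: 13/s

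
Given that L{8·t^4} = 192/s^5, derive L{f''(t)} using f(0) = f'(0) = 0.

L{f''(t)} = s²F(s) - sf(0) - f'(0) = s²·192/s^5 - 0 - 0 = 192/s^3

Final answer: 192/s^3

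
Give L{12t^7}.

L{t^n} = n!/s^(n+1). So L{12t^7} = 12·7!/s^8 = 60480/s^8

Final answer: 60480/s^8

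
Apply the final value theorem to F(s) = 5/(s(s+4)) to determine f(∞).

f(∞) = lim_{s→0} s·5/(s(s+4)) = lim_{s→0} 5/(s+4) = 5/4 = 5/4

Final answer: 5/4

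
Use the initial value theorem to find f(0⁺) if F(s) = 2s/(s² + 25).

f(0⁺) = lim_{s→∞} s·2s/(s² + 25) = lim_{s→∞} 2s²/(s² + 25) = 2

Final answer: 2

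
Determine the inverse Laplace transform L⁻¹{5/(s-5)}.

L⁻¹{1/(s-a)} = e^(at), so L⁻¹{1/(s-5)} = e^(5t), and L⁻¹{5/(s-5)} = 5·e^(5t)

Final answer: 5·e^(5t)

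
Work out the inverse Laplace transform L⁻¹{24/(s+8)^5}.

L⁻¹{n!/(s-a)^(n+1)} = t^n·e^(at), so L⁻¹{24/(s+8)^5} = t^4·e^(-8t)

Final answer: t^4·e^(-8t)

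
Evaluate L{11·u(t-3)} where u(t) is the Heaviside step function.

L{u(t-a)} = e^(-as)/s. Here a=3, so L{u(t-3)} = e^(-3s)/s, and L{11·u(t-3)} = 11·e^(-3s)/s

Final answer: 11·e^(-3s)/s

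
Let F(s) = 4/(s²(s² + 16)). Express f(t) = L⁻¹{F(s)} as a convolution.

4/(s²(s² + 16)) = (1/s²)·(4/(s² + 16)) = L{t}·L{sin(4t)}. So f(t) = t*(sin(4t)) = ∫₀ᵗ τ·sin(4(t-τ)) dτ

Final answer: ∫₀ᵗ τ·sin(4(t-τ)) dτ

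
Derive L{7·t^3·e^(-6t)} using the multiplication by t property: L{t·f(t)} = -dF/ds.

Using L{t^n·e^(at)} = n!/(s-a)^(n+1), L{t^3·e^(-6t)} = 6/(s+6)^4, so L{7·t^3·e^(-6t)} = 7·6/(s+6)^4 = 42/(s+6)^4

Final answer: 42/(s+6)^4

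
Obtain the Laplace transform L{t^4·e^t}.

L{t^n·e^(at)} = n!/(s-a)^(n+1), so L{t^4·e^t} = 24/(s-1)^5

Final answer: 24/(s-1)^5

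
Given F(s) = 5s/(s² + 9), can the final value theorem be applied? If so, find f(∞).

The final value theorem requires all poles of sF(s) in the left half-plane. sF(s) = 5s²/(s² + 9) has poles at s = ±3i (imaginary axis). Theorem does NOT apply (oscillatory system).

Final answer: Not applicable (oscillatory)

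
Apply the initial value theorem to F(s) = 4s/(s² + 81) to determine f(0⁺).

f(0⁺) = lim_{s→∞} s·4s/(s² + 81) = lim_{s→∞} 4s²/(s² + 81) = 4

Final answer: 4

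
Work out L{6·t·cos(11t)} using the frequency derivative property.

L{cos(11t)} = s/(s² + 121). Derivative: d/ds[s/(s² + 121)] = [(s² + 121) - s·2s]/(s² + 121)² = (121 - s²)/(s² + 121)². So L{t·cos(11t)} = -F'(s) = (s² - 121)/(s² + 121)². Then L{6·t·cos(11t)} = 6·(s² - 121)/(s² + 121)²

Final answer: 6·(s² - 121)/(s² + 121)²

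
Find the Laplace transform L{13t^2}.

L{13t^2} = 13 · L{t^2} = 13 · 2/s^3 = 26/s^3

Final answer: 26/s^3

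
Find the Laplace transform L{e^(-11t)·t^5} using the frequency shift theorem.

L{e^(at)·t^n} = n!/(s-a)^(n+1), so L{e^(-11t)·t^5} = 120/(s+11)^6

Final answer: 120/(s+11)^6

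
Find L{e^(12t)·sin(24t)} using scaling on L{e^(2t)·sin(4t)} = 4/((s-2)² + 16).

Scaling with a=6: L{e^(12t)·sin(24t)} = (1/6) · 4/((s/6-2)² + 16). Simplifying: 24/((s-12)² + 576)

Final answer: 24/((s-12)² + 576)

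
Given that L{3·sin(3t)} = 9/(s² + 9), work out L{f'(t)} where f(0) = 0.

L{f'(t)} = s·F(s) - f(0) = s·9/(s² + 9) - 0 = 9s/(s² + 9)

Final answer: 9s/(s² + 9)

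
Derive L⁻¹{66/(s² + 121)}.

This is the form c·a/(s² + a²) with a = 11, c = 6. L⁻¹ = 6·sin(11t)

Final answer: 6·sin(11t)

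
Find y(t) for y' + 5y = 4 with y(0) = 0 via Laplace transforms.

sY + 5Y = 4/s. Y = 4/(s(s+5)). Partial fractions: Y = 4/5/s - 4/5/(s+5)

Final answer: y(t) = 4/5(1 - e^(-5t))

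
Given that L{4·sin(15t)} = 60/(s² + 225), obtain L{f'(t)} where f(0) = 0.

L{f'(t)} = s·F(s) - f(0) = s·60/(s² + 225) - 0 = 60s/(s² + 225)

Final answer: 60s/(s² + 225)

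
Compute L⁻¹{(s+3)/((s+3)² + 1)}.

Using frequency shift: L⁻¹{(s-a)/((s-a)² + b²)} = e^(at)cos(bt). Here a=-3, b=1

Final answer: e^(-3t)·cos(t)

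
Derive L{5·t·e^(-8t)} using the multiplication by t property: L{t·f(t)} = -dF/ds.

Using L{t^n·e^(at)} = n!/(s-a)^(n+1), L{t·e^(-8t)} = 1/(s+8)^2, so L{5·t·e^(-8t)} = 5·1/(s+8)^2 = 5/(s+8)^2

Final answer: 5/(s+8)^2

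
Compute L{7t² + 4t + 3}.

L{7t² + 4t + 3} = 7·2/s³ + 4/s² + 3/s = 14/s³ + 4/s² + 3/s

Final answer: 14/s³ + 4/s² + 3/s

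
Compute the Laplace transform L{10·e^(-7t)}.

L{e^(at)} = 1/(s-a), so L{e^(-7t)} = 1/(s+7). Then L{10·e^(-7t)} = 10/(s+7)

Final answer: 10/(s+7)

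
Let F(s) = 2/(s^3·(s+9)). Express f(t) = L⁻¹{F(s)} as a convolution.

2/(s^3·(s+9)) = (2/s^3)·(1/(s+9)) = L{t^2}·L{e^(-9t)}. So f(t) = t^2*e^(-9t) = ∫₀ᵗ τ^2·e^(-9(t-τ)) dτ

Final answer: ∫₀ᵗ τ^2·e^(-9(t-τ)) dτ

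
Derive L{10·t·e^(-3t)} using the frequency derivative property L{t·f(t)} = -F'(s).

L{e^(-3t)} = 1/(s+3). By frequency derivative: L{t·e^(-3t)} = -d/ds[1/(s+3)] = -(-1)/(s+3)² = 1/(s+3)². Then L{10·t·e^(-3t)} = 10·1/(s+3)² = 10/(s+3)²

Final answer: 10/(s+3)²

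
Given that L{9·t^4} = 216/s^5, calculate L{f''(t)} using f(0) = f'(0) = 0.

L{f''(t)} = s²F(s) - sf(0) - f'(0) = s²·216/s^5 - 0 - 0 = 216/s^3

Final answer: 216/s^3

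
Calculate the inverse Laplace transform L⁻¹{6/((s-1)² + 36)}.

Using frequency shift, L⁻¹{6/((s-1)² + 36)} = e^t·sin(6t)

Final answer: e^t·sin(6t)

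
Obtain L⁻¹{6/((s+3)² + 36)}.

Form: b/((s-a)² + b²) → e^(at)sin(bt). With a=-3, b=6

Final answer: e^(-3t)·sin(6t)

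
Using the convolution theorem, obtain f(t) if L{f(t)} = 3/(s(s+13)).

3/(s(s+13)) = (3/s)·(1/(s+13)) = L{3}·L{e^(-13t)}. By convolution, f(t) = 3*e^(-13t) = ∫₀ᵗ 3·e^(-13τ) dτ = 3·(1 - e^(-13t))/13

Final answer: 3·(1 - e^(-13t))/13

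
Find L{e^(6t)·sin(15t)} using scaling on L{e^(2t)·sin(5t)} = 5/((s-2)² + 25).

Scaling with a=3: L{e^(6t)·sin(15t)} = (1/3) · 5/((s/3-2)² + 25). Simplifying: 15/((s-6)² + 225)

Final answer: 15/((s-6)² + 225)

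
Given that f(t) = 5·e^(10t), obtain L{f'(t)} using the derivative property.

f(0) = 5, F(s) = 5/(s-10). L{f'(t)} = s·F(s) - f(0) = 5s/(s-10) - 5 = (5s - 5(s-10))/(s-10) = 50/(s-10)

Final answer: 50/(s-10)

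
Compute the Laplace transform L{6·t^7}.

L{t^n} = n!/s^(n+1), so L{t^7} = 5040/s^8. Then L{6·t^7} = 6·5040/s^8 = 30240/s^8

Final answer: 30240/s^8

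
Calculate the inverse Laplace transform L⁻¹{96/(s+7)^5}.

L⁻¹{n!/(s-a)^(n+1)} = t^n·e^(at) with n=4, a=-7. So L⁻¹{24/(s+7)^5} = t^4·e^(-7t), and L⁻¹{96/(s+7)^5} = (96/24)·t^4·e^(-7t) = 4·t^4·e^(-7t)

Final answer: 4·t^4·e^(-7t)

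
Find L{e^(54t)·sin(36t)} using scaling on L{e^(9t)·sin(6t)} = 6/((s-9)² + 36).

Scaling with a=6: L{e^(54t)·sin(36t)} = (1/6) · 6/((s/6-9)² + 36). Simplifying: 36/((s-54)² + 1296)

Final answer: 36/((s-54)² + 1296)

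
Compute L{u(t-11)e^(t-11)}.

u(t-a)f(t-a) with f(t)=e^t. L{e^t} = 1/(s-1). By time shift: e^(-11s)/(s-1)

Final answer: e^(-11s)/(s-1)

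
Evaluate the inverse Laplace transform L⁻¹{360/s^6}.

L⁻¹{n!/s^(n+1)} = t^n with n=5. So L⁻¹{120/s^6} = t^5, and L⁻¹{360/s^6} = (360/120)·t^5 = 3·t^5

Final answer: 3·t^5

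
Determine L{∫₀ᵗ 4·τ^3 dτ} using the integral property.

L{∫₀ᵗ f(τ)dτ} = F(s)/s with f(t) = 4t^3. F(s) = 24/s^4, so L{∫₀ᵗ 4·τ^3 dτ} = (24/s^4)/s = 24/s^5. (Check: ∫₀ᵗ 4·τ^3 dτ = 4t^4/4.)

Final answer: 24/s^5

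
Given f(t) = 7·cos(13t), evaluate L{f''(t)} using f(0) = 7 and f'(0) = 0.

F(s) = 7s/(s² + 169). L{f''(t)} = s²F(s) - sf(0) - f'(0) = 7s³/(s² + 169) - 7s = (7s³ - 7s(s² + 169))/(s² + 169) = -1183s/(s² + 169)

Final answer: -1183s/(s² + 169)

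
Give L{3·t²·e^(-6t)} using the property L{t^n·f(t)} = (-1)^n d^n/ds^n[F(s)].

L{e^(-6t)} = 1/(s+6). d/ds[1/(s+6)] = -1/(s+6)². d²/ds²[1/(s+6)] = 2/(s+6)³. So L{t²·e^(-6t)} = (-1)² · 2/(s+6)³ = 2/(s+6)³. Then L{3·t²·e^(-6t)} = 3·2/(s+6)³ = 6/(s+6)³

Final answer: 6/(s+6)³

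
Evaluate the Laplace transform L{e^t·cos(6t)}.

L{e^(at)·cos(ωt)} = (s-a)/((s-a)² + ω²), so L{e^t·cos(6t)} = (s-1)/((s-1)² + 36)

Final answer: (s-1)/((s-1)² + 36)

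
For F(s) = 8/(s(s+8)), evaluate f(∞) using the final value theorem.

f(∞) = lim_{s→0} s·8/(s(s+8)) = lim_{s→0} 8/(s+8) = 8/8 = 1

Final answer: 1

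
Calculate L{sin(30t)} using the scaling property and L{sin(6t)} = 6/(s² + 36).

Using L{f(at)} = (1/a)F(s/a) with a=5: L{sin(30t)} = (1/5) · 6/((s/5)² + 36) = (1/5) · 6·25/(s² + 900) = 30/(s² + 900)

Final answer: 30/(s² + 900)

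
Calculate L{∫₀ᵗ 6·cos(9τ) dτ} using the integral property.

L{∫₀ᵗ f(τ)dτ} = F(s)/s with F(s) = 6s/(s² + 81), so the result is (6s/(s² + 81))/s = 6/(s² + 81)

Final answer: 6/(s² + 81)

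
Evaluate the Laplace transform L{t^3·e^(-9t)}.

L{t^n·e^(at)} = n!/(s-a)^(n+1), so L{t^3·e^(-9t)} = 6/(s+9)^4

Final answer: 6/(s+9)^4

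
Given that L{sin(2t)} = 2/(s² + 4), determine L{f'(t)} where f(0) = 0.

L{f'(t)} = s·F(s) - f(0) = s·2/(s² + 4) - 0 = 2s/(s² + 4)

Final answer: 2s/(s² + 4)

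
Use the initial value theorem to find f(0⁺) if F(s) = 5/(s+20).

f(0⁺) = lim_{s→∞} s·5/(s+20) = lim_{s→∞} 5s/(s+20) = 5

Final answer: 5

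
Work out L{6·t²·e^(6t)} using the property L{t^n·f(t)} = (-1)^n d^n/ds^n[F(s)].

L{e^(6t)} = 1/(s-6). d/ds[1/(s-6)] = -1/(s-6)². d²/ds²[1/(s-6)] = 2/(s-6)³. So L{t²·e^(6t)} = (-1)² · 2/(s-6)³ = 2/(s-6)³. Then L{6·t²·e^(6t)} = 6·2/(s-6)³ = 12/(s-6)³

Final answer: 12/(s-6)³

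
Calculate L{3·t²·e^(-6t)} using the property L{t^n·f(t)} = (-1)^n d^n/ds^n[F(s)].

L{e^(-6t)} = 1/(s+6). d/ds[1/(s+6)] = -1/(s+6)². d²/ds²[1/(s+6)] = 2/(s+6)³. So L{t²·e^(-6t)} = (-1)² · 2/(s+6)³ = 2/(s+6)³. Then L{3·t²·e^(-6t)} = 3·2/(s+6)³ = 6/(s+6)³

Final answer: 6/(s+6)³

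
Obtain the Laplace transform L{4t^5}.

L{4t^5} = 4 · L{t^5} = 4 · 120/s^6 = 480/s^6

Final answer: 480/s^6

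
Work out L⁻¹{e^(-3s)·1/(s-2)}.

L⁻¹{1/(s-2)} = e^(2t). By the time shift theorem, L⁻¹{e^(-as)F(s)} = u(t-a)f(t-a) with a=3, so L⁻¹{e^(-3s)·1/(s-2)} = u(t-3)·e^(2(t-3))

Final answer: u(t-3)·e^(2(t-3))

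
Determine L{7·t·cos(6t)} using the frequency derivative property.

L{cos(6t)} = s/(s² + 36). Derivative: d/ds[s/(s² + 36)] = [(s² + 36) - s·2s]/(s² + 36)² = (36 - s²)/(s² + 36)². So L{t·cos(6t)} = -F'(s) = (s² - 36)/(s² + 36)². Then L{7·t·cos(6t)} = 7·(s² - 36)/(s² + 36)²

Final answer: 7·(s² - 36)/(s² + 36)²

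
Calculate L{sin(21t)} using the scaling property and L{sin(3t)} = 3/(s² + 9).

Using L{f(at)} = (1/a)F(s/a) with a=7: L{sin(21t)} = (1/7) · 3/((s/7)² + 9) = (1/7) · 3·49/(s² + 441) = 21/(s² + 441)

Final answer: 21/(s² + 441)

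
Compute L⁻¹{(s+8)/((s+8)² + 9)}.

Using frequency shift: L⁻¹{(s-a)/((s-a)² + b²)} = e^(at)cos(bt). Here a=-8, b=3

Final answer: e^(-8t)·cos(3t)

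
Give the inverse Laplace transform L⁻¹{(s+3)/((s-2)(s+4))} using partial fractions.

Using partial fractions, f(t) = (5e^(2t) + e^(-4t))/6

Final answer: (5e^(2t) + e^(-4t))/6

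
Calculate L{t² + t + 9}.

L{t² + t + 9} = 2/s³ + 1/s² + 9/s = 2/s³ + 1/s² + 9/s

Final answer: 2/s³ + 1/s² + 9/s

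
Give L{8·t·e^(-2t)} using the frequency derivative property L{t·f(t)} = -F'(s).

L{e^(-2t)} = 1/(s+2). By frequency derivative: L{t·e^(-2t)} = -d/ds[1/(s+2)] = -(-1)/(s+2)² = 1/(s+2)². Then L{8·t·e^(-2t)} = 8·1/(s+2)² = 8/(s+2)²

Final answer: 8/(s+2)²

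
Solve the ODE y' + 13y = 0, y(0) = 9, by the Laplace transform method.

L{y'} + 13L{y} = 0. sY - 9 + 13Y = 0. Y(s+13) = 9. Y = 9/(s+13)

Final answer: y(t) = 9e^(-13t)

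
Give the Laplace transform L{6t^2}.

L{6t^2} = 6 · L{t^2} = 6 · 2/s^3 = 12/s^3

Final answer: 12/s^3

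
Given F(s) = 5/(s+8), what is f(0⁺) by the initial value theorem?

f(0⁺) = lim_{s→∞} s·5/(s+8) = lim_{s→∞} 5s/(s+8) = 5

Final answer: 5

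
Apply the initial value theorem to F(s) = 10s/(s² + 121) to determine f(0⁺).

f(0⁺) = lim_{s→∞} s·10s/(s² + 121) = lim_{s→∞} 10s²/(s² + 121) = 10

Final answer: 10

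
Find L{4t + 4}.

L{4t + 4} = 4·L{t} + 4·L{1} = 4/s² + 4/s

Final answer: 4/s² + 4/s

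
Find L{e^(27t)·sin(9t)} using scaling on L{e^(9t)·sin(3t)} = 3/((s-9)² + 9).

Scaling with a=3: L{e^(27t)·sin(9t)} = (1/3) · 3/((s/3-9)² + 9). Simplifying: 9/((s-27)² + 81)

Final answer: 9/((s-27)² + 81)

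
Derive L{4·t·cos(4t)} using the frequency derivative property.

L{cos(4t)} = s/(s² + 16). Derivative: d/ds[s/(s² + 16)] = [(s² + 16) - s·2s]/(s² + 16)² = (16 - s²)/(s² + 16)². So L{t·cos(4t)} = -F'(s) = (s² - 16)/(s² + 16)². Then L{4·t·cos(4t)} = 4·(s² - 16)/(s² + 16)²

Final answer: 4·(s² - 16)/(s² + 16)²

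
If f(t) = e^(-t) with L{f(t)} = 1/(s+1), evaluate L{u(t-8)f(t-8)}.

Time shift theorem: L{u(t-a)f(t-a)} = e^(-as)F(s). Here a=8, F(s) = 1/(s+1), so L{u(t-8)f(t-8)} = e^(-8s)·1/(s+1)

Final answer: e^(-8s)·1/(s+1)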